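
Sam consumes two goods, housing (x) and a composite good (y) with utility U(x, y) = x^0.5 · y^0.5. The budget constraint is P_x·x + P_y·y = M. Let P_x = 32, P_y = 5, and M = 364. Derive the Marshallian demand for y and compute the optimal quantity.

y* = 36.4

Tangency: MRS = y/x = P_x/P_y.
Rearranging, P_y·y = P_x·x. Substituting into the budget gives P_x·x·(1 + 1) = M.
Demand: x*(P_x,P_y,M) = 0.5·M/P_x and y* = 0.5·M/P_y.
At P_x=32, P_y=5, M=364: y* = 0.5·364/5 = 36.4.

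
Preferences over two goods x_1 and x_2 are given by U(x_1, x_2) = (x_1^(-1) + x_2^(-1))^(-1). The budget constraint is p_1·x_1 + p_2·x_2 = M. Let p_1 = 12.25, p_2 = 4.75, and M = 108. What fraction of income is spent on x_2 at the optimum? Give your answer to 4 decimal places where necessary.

MRS = MU_x_1/MU_x_2 = (x_2/x_1)^(2). Set equal to p_1/p_2.
Hence x_2/x_1 = (p_1/p_2)^(1/(2)), i.e. raised to the 0.5 power.
Substitute x_2 = (x_2/x_1)·x_1 into the budget: x_1* = M/(p_1 + p_2·(x_2/x_1)).
Numerically x_2/x_1 = 1.60591, so x_1* = 108/(12.25 + 4.75·1.60591) = 5.4331 and x_2* = 1.60591·5.4331 = 8.7251.
Expenditure on x_2: 4.75·8.7251 = 41.4443; share = 0.3837.

share on x_2 = 0.3837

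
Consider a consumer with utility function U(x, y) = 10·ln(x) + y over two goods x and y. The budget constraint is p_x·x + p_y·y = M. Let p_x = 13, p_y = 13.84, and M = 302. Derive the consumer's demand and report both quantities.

x* = 10.6462, y* = 11.8208

MU_x = 10/x, MU_y = 1. Tangency: 10/x = p_x/p_y.
So x*(p_x,p_y) = 10·p_y/p_x, independent of income; and y* = (M − 10·p_y)/p_y.
At the given prices: x* = 10·13.84/13 = 10.6462, and y* = 11.8208.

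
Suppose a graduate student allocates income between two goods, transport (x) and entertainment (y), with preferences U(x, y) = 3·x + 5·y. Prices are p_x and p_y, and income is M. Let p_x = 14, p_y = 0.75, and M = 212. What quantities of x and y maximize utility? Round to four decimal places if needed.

x* = 0, y* = 282.6667

Perfect substitutes: compare marginal utility per dollar. 3/p_x vs 5/p_y → 0.2143 vs 6.6667.
y gives more utility per dollar, so spend all income on y: y* = M/p_y, x* = 0.
Numerically: x* = 0, y* = 282.6667.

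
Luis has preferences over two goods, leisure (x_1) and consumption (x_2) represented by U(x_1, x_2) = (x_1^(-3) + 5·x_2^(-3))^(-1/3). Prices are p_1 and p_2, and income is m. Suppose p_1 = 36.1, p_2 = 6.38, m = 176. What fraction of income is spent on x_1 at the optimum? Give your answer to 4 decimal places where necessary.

From the CES first-order condition, (1/5)·(x_2/x_1)^(4) = p_1/p_2.
Hence x_2/x_1 = (5·p_1/p_2)^(1/(4)), i.e. raised to the 0.25 power.
With the ratio pinned down, the budget gives x_1* = m/(p_1 + p_2·(x_2/x_1)) and x_2* = (x_2/x_1)·x_1*.
Numerically x_2/x_1 = 2.306291, so x_1* = 176/(36.1 + 6.38·2.306291) = 3.4636 and x_2* = 2.306291·3.4636 = 7.9881.
Expenditure on x_1: 36.1·3.4636 = 125.0361; share = 0.7104.

share on x_1 = 0.7104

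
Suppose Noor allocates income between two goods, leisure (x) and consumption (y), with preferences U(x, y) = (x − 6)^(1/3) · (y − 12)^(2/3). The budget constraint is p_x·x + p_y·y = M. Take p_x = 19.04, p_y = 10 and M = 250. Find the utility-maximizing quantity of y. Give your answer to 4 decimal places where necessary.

y* = 13.0507

This is Cobb-Douglas in (x−6, y−12): tangency gives 1/3·p_y·(y−12) = 2/3·p_x·(x−6).
Substituting into the budget: x* = 6 + 1/3·(M − 6·p_x − 12·p_y)/p_x, and y* = 12 + 2/3·(…)/p_y.
Discretionary income = 250 − 6·19.04 − 12·10 = 15.76; y* = 12 + 2/3·15.76/10 = 13.0507.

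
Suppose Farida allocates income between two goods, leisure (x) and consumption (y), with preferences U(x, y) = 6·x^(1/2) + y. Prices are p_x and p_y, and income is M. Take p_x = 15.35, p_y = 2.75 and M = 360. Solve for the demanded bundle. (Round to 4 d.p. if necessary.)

Utility is quasi-linear in y; the FOC for x is 3/√x = p_x/p_y.
Solve: √x = 3·p_y/p_x, so x*(p_x,p_y) = (3·p_y/p_x)², and y* = (M − p_x·x*)/p_y.
Plugging in: x* = (3·2.75/15.35)² = 0.2889, y* = 129.2967.

x* = 0.2889, y* = 129.2967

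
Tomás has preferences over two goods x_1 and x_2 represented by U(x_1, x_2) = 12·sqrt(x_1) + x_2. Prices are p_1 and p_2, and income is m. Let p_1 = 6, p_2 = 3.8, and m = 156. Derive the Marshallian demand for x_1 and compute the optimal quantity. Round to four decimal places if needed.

Utility is quasi-linear in x_2; the FOC for x_1 is 6/√x_1 = p_1/p_2.
Thus x_1* = (6·p_2/p_1)² — independent of m — with the rest of income spent on x_2.
Plugging in: x_1* = (6·3.8/6)² = 14.44.

x_1* = 14.44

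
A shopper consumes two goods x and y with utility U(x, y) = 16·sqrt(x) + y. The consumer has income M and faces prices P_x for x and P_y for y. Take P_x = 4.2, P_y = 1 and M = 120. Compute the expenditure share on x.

share on x = 0.127

MU_x = 8/√x, MU_y = 1. Tangency: 8/√x = P_x/P_y.
Thus x* = (8·P_y/P_x)² — independent of M — with the rest of income spent on y.
Plugging in: x* = (8·1/4.2)² = 3.6281, y* = 104.7619.
Expenditure on x: 4.2·3.6281 = 15.2381; share = 0.127.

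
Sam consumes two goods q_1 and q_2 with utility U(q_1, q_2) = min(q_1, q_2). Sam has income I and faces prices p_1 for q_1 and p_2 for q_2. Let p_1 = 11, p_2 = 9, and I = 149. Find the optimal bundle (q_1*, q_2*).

Here 11 + 9 = 20, giving q_1* = 7.45 and q_2* = 7.45.

q_1* = 7.45, q_2* = 7.45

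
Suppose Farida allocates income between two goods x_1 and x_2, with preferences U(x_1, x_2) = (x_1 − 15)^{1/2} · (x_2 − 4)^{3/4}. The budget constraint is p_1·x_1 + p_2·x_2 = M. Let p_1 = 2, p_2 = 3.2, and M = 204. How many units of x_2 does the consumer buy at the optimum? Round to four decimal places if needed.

x_2* = 34.225

This is Cobb-Douglas in (x_1−15, x_2−4): tangency gives 0.5·p_2·(x_2−4) = 0.75·p_1·(x_1−15).
Substituting into the budget: x_1* = 15 + 0.4·(M − 15·p_1 − 4·p_2)/p_1, and x_2* = 4 + 0.6·(…)/p_2.
Discretionary income = 204 − 15·2 − 4·3.2 = 161.2; x_2* = 4 + 0.6·161.2/3.2 = 34.225.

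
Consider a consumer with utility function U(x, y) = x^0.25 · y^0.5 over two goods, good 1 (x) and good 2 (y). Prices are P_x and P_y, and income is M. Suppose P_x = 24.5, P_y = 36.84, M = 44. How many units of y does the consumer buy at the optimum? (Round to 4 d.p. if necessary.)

y* = 0.7962

MU_x/MU_y = (0.25·y)/(0.5·x); tangency sets this equal to P_x/P_y.
So 0.25·P_y·y = 0.5·P_x·x; combined with the budget, a share 1/3 of income goes to x.
Demand: x*(P_x,P_y,M) = 1/3·M/P_x and y* = 2/3·M/P_y.
At P_x=24.5, P_y=36.84, M=44: y* = 2/3·44/36.84 = 0.7962.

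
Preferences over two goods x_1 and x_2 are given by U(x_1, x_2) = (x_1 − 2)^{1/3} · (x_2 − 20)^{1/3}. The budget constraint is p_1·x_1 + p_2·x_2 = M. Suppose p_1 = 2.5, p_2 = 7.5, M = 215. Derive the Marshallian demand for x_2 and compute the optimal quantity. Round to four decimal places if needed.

x_2* = 24

MRS = (x_2−20)/(x_1−2). Tangency with p_1/p_2 gives x_2−20 = (p_1/p_2)·(x_1−2).
After buying the subsistence bundle (2, 20), a share 0.5 of the remaining income goes to x_1: x_1* = 2 + 0.5·(M − 2p_1 − 20p_2)/p_1.
Discretionary income = 215 − 2·2.5 − 20·7.5 = 60; x_2* = 20 + 0.5·60/7.5 = 24.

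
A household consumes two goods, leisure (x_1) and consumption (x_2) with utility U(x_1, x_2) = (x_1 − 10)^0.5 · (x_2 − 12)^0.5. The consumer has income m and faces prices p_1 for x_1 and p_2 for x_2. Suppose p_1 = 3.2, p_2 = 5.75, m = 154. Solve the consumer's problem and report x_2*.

x_2* = 16.6087

Let x_1' = x_1−10, x_2' = x_2−12. MRS = x_2'/x_1' = p_1/p_2.
Substituting into the budget: x_1* = 10 + 0.5·(m − 10·p_1 − 12·p_2)/p_1, and x_2* = 12 + 0.5·(…)/p_2.
Discretionary income = 154 − 10·3.2 − 12·5.75 = 53; x_2* = 12 + 0.5·53/5.75 = 16.6087.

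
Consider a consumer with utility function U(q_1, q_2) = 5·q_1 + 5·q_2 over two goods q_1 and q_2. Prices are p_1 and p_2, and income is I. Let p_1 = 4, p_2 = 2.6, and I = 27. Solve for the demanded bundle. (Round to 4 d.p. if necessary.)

Perfect substitutes: compare marginal utility per dollar. 5/p_1 vs 5/p_2 → 1.25 vs 1.9231.
q_2 gives more utility per dollar, so spend all income on q_2: q_2* = I/p_2, q_1* = 0.
Numerically: q_1* = 0, q_2* = 10.3846.

q_1* = 0, q_2* = 10.3846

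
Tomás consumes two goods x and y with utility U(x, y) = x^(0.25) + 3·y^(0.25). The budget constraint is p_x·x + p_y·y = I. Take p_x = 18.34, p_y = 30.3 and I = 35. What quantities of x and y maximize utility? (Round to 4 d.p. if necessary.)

x* = 0.4095, y* = 0.9072

From the CES first-order condition, (1/3)·(y/x)^(0.75) = p_x/p_y.
Hence y/x = (3·p_x/p_y)^(1/(0.75)), i.e. raised to the 4/3 power.
With the ratio pinned down, the budget gives x* = I/(p_x + p_y·(y/x)) and y* = (y/x)·x*.
Numerically y/x = 2.215324, so x* = 35/(18.34 + 30.3·2.215324) = 0.4095 and y* = 2.215324·0.4095 = 0.9072.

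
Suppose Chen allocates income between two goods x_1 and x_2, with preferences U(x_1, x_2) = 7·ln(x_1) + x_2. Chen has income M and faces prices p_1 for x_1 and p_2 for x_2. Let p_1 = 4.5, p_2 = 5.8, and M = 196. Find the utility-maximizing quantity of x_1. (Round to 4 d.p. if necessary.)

So x_1*(p_1,p_2) = 7·p_2/p_1, independent of income; and x_2* = (M − 7·p_2)/p_2.
At the given prices: x_1* = 7·5.8/4.5 = 9.0222.

x_1* = 9.0222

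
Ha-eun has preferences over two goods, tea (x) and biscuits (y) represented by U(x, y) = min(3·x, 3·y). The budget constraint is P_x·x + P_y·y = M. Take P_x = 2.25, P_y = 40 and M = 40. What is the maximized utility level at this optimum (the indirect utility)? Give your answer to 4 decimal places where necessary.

With perfect complements, no substitution: consume in ratio x:y = 3:3.
Budget: P_x·x + P_y·x = M, so (3·P_x + 3·P_y)·x = 3·M.
Demand: x*(P_x,P_y,M) = 3·M/(3·P_x + 3·P_y), y* = 3·M/(3·P_x + 3·P_y).
Here 3·2.25 + 3·40 = 126.75, giving x* = 0.9467 and y* = 0.9467.
Utility at the optimum: U(0.9467, 0.9467) = 2.8402.

V = 2.8402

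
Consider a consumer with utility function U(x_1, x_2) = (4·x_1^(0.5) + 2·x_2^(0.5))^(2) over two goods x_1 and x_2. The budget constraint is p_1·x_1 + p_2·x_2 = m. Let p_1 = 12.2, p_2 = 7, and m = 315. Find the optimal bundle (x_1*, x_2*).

x_1* = 17.9839, x_2* = 13.6567

MRS = MU_x_1/MU_x_2 = 2·(x_2/x_1)^(0.5). Set equal to p_1/p_2.
Solve for the ratio: x_2/x_1 = [(1/2)·p_1/p_2]^(2).
Substitute x_2 = (x_2/x_1)·x_1 into the budget: x_1* = m/(p_1 + p_2·(x_2/x_1)).
Numerically x_2/x_1 = 0.759388, so x_1* = 315/(12.2 + 7·0.759388) = 17.9839 and x_2* = 0.759388·17.9839 = 13.6567.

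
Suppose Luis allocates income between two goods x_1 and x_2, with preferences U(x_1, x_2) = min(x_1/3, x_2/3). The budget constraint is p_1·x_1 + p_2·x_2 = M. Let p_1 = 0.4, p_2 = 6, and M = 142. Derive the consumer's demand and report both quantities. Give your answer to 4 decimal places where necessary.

With perfect complements, no substitution: consume in ratio x_1:x_2 = 3:3.
Budget: p_1·x_1 + p_2·x_1 = M, so (3·p_1 + 3·p_2)·x_1 = 3·M.
Demand: x_1*(p_1,p_2,M) = 3·M/(3·p_1 + 3·p_2), x_2* = 3·M/(3·p_1 + 3·p_2).
Here 3·0.4 + 3·6 = 19.2, giving x_1* = 22.1875 and x_2* = 22.1875.

x_1* = 22.1875, x_2* = 22.1875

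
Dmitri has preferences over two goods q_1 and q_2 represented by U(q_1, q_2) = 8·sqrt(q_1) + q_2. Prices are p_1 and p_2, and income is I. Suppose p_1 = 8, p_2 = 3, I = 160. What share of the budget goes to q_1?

Utility is quasi-linear in q_2; the FOC for q_1 is 4/√q_1 = p_1/p_2.
Solve: √q_1 = 4·p_2/p_1, so q_1*(p_1,p_2) = (4·p_2/p_1)², and q_2* = (I − p_1·q_1*)/p_2.
Plugging in: q_1* = (4·3/8)² = 2.25, q_2* = 47.3333.
Expenditure on q_1: 8·2.25 = 18; share = 0.1125.

share on q_1 = 0.1125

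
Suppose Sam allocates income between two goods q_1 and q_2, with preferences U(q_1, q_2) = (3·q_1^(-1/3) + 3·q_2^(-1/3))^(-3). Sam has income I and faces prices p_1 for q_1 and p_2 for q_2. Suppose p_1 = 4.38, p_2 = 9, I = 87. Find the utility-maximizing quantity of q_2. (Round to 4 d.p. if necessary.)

q_2* = 5.2673

From the CES first-order condition, (q_2/q_1)^(4/3) = p_1/p_2.
Solve for the ratio: q_2/q_1 = [p_1/p_2]^(0.75).
With the ratio pinned down, the budget gives q_1* = I/(p_1 + p_2·(q_2/q_1)) and q_2* = (q_2/q_1)·q_1*.
Numerically q_2/q_1 = 0.582671, so q_1* = 87/(4.38 + 9·0.582671) = 9.0399 and q_2* = 0.582671·9.0399 = 5.2673.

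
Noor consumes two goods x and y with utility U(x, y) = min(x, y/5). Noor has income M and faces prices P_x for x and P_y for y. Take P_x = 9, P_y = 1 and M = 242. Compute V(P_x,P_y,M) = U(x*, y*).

Demand: x*(P_x,P_y,M) = M/(P_x + 5·P_y), y* = 5·M/(P_x + 5·P_y).
Here 9 + 5·1 = 14, giving x* = 17.2857 and y* = 86.4286.
Utility at the optimum: U(17.2857, 86.4286) = 17.2857.

V = 17.2857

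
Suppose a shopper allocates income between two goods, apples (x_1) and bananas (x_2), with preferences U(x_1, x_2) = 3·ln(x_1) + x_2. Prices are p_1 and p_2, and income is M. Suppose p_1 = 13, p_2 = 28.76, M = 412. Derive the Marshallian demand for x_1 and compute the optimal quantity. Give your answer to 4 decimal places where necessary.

x_1* = 6.6369

MU_x_1 = 3/x_1, MU_x_2 = 1. Tangency: 3/x_1 = p_1/p_2.
So x_1*(p_1,p_2) = 3·p_2/p_1, independent of income; and x_2* = (M − 3·p_2)/p_2.
At the given prices: x_1* = 3·28.76/13 = 6.6369.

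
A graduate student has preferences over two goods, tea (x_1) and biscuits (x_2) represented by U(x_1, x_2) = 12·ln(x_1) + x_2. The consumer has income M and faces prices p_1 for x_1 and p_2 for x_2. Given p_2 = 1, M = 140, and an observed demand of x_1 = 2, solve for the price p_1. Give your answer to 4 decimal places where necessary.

Set MRS = p_1/p_2: (12/x_1)/1 = p_1/p_2.
So x_1*(p_1,p_2) = 12·p_2/p_1, independent of income; and x_2* = (M − 12·p_2)/p_2.
Set x_1* = 2 in the demand function and solve for p_1: p_1 = 6.

p_1 = 6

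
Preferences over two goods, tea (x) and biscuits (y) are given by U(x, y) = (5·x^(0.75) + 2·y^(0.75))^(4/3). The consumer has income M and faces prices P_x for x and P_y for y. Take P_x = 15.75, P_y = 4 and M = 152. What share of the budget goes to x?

MU_x ∝ 5·x^(-0.25), MU_y ∝ 2·y^(-0.25), so MRS = (5/2)·(y/x)^(0.25) = P_x/P_y.
Hence y/x = ((2/5)·P_x/P_y)^(1/(0.25)), i.e. raised to the 4 power.
Substitute y = (y/x)·x into the budget: x* = M/(P_x + P_y·(y/x)).
Numerically y/x = 6.1535, so x* = 152/(15.75 + 4·6.1535) = 3.7657 and y* = 6.1535·3.7657 = 23.1724.
Expenditure on x: 15.75·3.7657 = 59.3103; share = 0.3902.

share on x = 0.3902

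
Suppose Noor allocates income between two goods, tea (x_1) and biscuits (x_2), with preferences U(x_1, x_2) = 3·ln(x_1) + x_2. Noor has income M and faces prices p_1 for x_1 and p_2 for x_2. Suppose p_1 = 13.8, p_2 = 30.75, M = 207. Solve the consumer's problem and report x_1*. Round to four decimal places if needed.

x_1* = 6.6848

Set MRS = p_1/p_2: (3/x_1)/1 = p_1/p_2.
So x_1*(p_1,p_2) = 3·p_2/p_1, independent of income; and x_2* = (M − 3·p_2)/p_2.
At the given prices: x_1* = 3·30.75/13.8 = 6.6848.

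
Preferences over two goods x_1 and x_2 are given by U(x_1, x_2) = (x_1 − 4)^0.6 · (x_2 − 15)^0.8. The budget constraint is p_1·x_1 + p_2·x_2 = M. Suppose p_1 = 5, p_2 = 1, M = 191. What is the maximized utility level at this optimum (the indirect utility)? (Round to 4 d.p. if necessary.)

V = 172.098

This is Cobb-Douglas in (x_1−4, x_2−15): tangency gives 0.6·p_2·(x_2−15) = 0.8·p_1·(x_1−4).
Substituting into the budget: x_1* = 4 + 3/7·(M − 4·p_1 − 15·p_2)/p_1, and x_2* = 15 + 4/7·(…)/p_2.
Discretionary income = 191 − 4·5 − 15·1 = 156; x_1* = 4 + 3/7·156/5 = 17.3714; x_2* = 15 + 4/7·156/1 = 104.1429.
Utility at the optimum: U(17.3714, 104.1429) = 172.098.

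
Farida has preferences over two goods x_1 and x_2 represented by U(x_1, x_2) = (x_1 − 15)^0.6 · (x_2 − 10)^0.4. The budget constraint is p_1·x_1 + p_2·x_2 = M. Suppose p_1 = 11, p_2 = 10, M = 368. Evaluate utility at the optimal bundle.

Substituting into the budget: x_1* = 15 + 0.6·(M − 15·p_1 − 10·p_2)/p_1, and x_2* = 10 + 0.4·(…)/p_2.
Discretionary income = 368 − 15·11 − 10·10 = 103; x_1* = 15 + 0.6·103/11 = 20.6182; x_2* = 10 + 0.4·103/10 = 14.12.
Utility at the optimum: U(20.6182, 14.12) = 4.9627.

V = 4.9627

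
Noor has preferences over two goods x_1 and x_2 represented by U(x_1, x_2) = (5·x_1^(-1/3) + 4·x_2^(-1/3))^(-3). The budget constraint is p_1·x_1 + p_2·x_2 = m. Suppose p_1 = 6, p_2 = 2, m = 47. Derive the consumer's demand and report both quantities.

x_1* = 4.7684, x_2* = 9.1947

MRS = MU_x_1/MU_x_2 = (5/4)·(x_2/x_1)^(4/3). Set equal to p_1/p_2.
Solve for the ratio: x_2/x_1 = [(4/5)·p_1/p_2]^(0.75).
With the ratio pinned down, the budget gives x_1* = m/(p_1 + p_2·(x_2/x_1)) and x_2* = (x_2/x_1)·x_1*.
Numerically x_2/x_1 = 1.928228, so x_1* = 47/(6 + 2·1.928228) = 4.7684 and x_2* = 1.928228·4.7684 = 9.1947.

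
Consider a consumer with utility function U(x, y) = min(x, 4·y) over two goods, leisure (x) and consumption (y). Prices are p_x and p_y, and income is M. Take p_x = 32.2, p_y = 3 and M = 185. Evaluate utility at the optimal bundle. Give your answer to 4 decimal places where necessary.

V = 5.6146

Demand: x*(p_x,p_y,M) = 4·M/(4·p_x + p_y), y* = M/(4·p_x + p_y).
Here 4·32.2 + 3 = 131.8, giving x* = 5.6146 and y* = 1.4036.
Utility at the optimum: U(5.6146, 1.4036) = 5.6146.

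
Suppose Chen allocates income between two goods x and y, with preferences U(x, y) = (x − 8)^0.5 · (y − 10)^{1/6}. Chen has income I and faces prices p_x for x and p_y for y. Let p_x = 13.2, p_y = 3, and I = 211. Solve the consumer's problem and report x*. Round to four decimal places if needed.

After buying the subsistence bundle (8, 10), a share 0.75 of the remaining income goes to x: x* = 8 + 0.75·(I − 8p_x − 10p_y)/p_x.
Discretionary income = 211 − 8·13.2 − 10·3 = 75.4; x* = 8 + 0.75·75.4/13.2 = 12.2841.

x* = 12.2841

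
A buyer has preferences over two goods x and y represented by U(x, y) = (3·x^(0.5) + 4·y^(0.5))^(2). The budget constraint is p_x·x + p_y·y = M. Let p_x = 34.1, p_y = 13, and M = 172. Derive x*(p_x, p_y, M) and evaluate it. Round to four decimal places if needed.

With the ratio pinned down, the budget gives x* = M/(p_x + p_y·(y/x)) and y* = (y/x)·x*.
Numerically y/x = 12.232058, so x* = 172/(34.1 + 13·12.232058) = 0.8907.

x* = 0.8907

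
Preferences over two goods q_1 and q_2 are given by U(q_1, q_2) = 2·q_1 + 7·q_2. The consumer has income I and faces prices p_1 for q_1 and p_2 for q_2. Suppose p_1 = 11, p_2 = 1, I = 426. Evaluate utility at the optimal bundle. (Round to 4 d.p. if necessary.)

V = 2982

Perfect substitutes: compare marginal utility per dollar. 2/p_1 vs 7/p_2 → 0.1818 vs 7.
q_2 gives more utility per dollar, so spend all income on q_2: q_2* = I/p_2, q_1* = 0.
Numerically: q_1* = 0, q_2* = 426.
Utility at the optimum: U(0, 426) = 2982.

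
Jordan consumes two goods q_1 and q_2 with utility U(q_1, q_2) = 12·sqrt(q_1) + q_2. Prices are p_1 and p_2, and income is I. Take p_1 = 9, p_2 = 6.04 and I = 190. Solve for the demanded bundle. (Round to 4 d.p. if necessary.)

q_1* = 16.214, q_2* = 7.297

Set MRS = p_1/p_2: 6·q_1^(−1/2) = p_1/p_2.
Solve: √q_1 = 6·p_2/p_1, so q_1*(p_1,p_2) = (6·p_2/p_1)², and q_2* = (I − p_1·q_1*)/p_2.
Plugging in: q_1* = (6·6.04/9)² = 16.214, q_2* = 7.297.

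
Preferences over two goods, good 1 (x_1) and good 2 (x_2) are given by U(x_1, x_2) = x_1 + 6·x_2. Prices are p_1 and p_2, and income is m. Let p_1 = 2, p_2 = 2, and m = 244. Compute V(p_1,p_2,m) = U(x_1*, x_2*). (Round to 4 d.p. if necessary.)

Perfect substitutes: compare marginal utility per dollar. 1/p_1 vs 6/p_2 → 0.5 vs 3.
x_2 gives more utility per dollar, so spend all income on x_2: x_2* = m/p_2, x_1* = 0.
Numerically: x_1* = 0, x_2* = 122.
Utility at the optimum: U(0, 122) = 732.

V = 732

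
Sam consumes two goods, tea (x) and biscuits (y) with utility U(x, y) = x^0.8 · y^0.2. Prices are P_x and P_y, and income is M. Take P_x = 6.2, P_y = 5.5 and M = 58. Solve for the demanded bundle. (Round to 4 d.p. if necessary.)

Demand: x*(P_x,P_y,M) = 0.8·M/P_x and y* = 0.2·M/P_y.
At P_x=6.2, P_y=5.5, M=58: x* = 0.8·58/6.2 = 7.4839, y* = 2.1091.

x* = 7.4839, y* = 2.1091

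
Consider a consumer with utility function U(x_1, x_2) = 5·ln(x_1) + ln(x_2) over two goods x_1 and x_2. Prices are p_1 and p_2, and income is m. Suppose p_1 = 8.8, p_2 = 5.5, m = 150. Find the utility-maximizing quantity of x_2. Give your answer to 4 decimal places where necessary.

Tangency: MRS = 5·x_2/x_1 = p_1/p_2.
Rearranging, p_2·x_2 = (1/5)·p_1·x_1. Substituting into the budget gives p_1·x_1·(1 + (1/5)) = m.
Demand: x_1*(p_1,p_2,m) = 5/6·m/p_1 and x_2* = 1/6·m/p_2.
At p_1=8.8, p_2=5.5, m=150: x_2* = 1/6·150/5.5 = 4.5455.

x_2* = 4.5455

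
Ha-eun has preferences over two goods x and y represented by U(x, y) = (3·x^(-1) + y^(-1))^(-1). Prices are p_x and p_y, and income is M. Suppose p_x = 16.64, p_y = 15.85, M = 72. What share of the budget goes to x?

share on x = 0.6396

MU_x ∝ 3·x^(-2), MU_y ∝ y^(-2), so MRS = 3·(y/x)^(2) = p_x/p_y.
Hence y/x = ((1/3)·p_x/p_y)^(1/(2)), i.e. raised to the 0.5 power.
Substitute y = (y/x)·x into the budget: x* = M/(p_x + p_y·(y/x)).
Numerically y/x = 0.591564, so x* = 72/(16.64 + 15.85·0.591564) = 2.7675 and y* = 0.591564·2.7675 = 1.6372.
Expenditure on x: 16.64·2.7675 = 46.0512; share = 0.6396.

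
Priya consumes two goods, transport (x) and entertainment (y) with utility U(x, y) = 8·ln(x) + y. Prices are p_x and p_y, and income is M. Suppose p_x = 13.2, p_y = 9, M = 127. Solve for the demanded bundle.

MU_x = 8/x, MU_y = 1. Tangency: 8/x = p_x/p_y.
So x*(p_x,p_y) = 8·p_y/p_x, independent of income; and y* = (M − 8·p_y)/p_y.
At the given prices: x* = 8·9/13.2 = 5.4545, and y* = 6.1111.

x* = 5.4545, y* = 6.1111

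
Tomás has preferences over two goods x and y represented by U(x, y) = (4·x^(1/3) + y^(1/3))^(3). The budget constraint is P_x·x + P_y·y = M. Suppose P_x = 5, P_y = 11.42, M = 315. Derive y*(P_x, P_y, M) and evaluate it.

y* = 2.1071

Substitute y = (y/x)·x into the budget: x* = M/(P_x + P_y·(y/x)).
Numerically y/x = 0.036213, so x* = 315/(5 + 11.42·0.036213) = 58.1873 and y* = 0.036213·58.1873 = 2.1071.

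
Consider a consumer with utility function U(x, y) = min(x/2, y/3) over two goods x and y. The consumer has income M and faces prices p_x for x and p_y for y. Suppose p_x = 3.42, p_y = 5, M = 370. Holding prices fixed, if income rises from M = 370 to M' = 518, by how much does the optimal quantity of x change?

Here 2·3.42 + 3·5 = 21.84, giving x* = 33.8828.
At M' = 518: x* = 47.4359. Change: 47.4359 − 33.8828 = 13.5531.

Δx* = 13.5531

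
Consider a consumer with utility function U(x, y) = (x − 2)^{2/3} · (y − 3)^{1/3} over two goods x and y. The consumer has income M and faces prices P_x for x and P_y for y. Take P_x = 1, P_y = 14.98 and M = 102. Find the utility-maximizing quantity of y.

y* = 4.2252

This is Cobb-Douglas in (x−2, y−3): tangency gives 2/3·P_y·(y−3) = 1/3·P_x·(x−2).
After buying the subsistence bundle (2, 3), a share 2/3 of the remaining income goes to x: x* = 2 + 2/3·(M − 2P_x − 3P_y)/P_x.
Discretionary income = 102 − 2·1 − 3·14.98 = 55.06; y* = 3 + 1/3·55.06/14.98 = 4.2252.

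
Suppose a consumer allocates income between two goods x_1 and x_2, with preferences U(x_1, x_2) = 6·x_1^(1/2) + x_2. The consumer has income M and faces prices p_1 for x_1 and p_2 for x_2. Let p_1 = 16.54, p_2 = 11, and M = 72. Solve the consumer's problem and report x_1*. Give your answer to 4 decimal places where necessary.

Set MRS = p_1/p_2: 3·x_1^(−1/2) = p_1/p_2.
Thus x_1* = (3·p_2/p_1)² — independent of M — with the rest of income spent on x_2.
Plugging in: x_1* = (3·11/16.54)² = 3.9807.

x_1* = 3.9807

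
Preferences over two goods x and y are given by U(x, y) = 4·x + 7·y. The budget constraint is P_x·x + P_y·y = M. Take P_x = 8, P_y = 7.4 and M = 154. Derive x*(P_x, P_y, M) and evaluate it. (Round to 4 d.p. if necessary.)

Numerically: x* = 0, y* = 20.8108.

x* = 0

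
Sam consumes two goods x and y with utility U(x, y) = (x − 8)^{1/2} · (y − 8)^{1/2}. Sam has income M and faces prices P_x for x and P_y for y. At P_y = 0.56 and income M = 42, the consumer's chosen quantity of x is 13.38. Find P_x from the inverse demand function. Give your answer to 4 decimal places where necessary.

P_x = 2

This is Cobb-Douglas in (x−8, y−8): tangency gives 0.5·P_y·(y−8) = 0.5·P_x·(x−8).
Substituting into the budget: x* = 8 + 0.5·(M − 8·P_x − 8·P_y)/P_x, and y* = 8 + 0.5·(…)/P_y.
Set x* = 13.38 in the demand function and solve for P_x: P_x = 2.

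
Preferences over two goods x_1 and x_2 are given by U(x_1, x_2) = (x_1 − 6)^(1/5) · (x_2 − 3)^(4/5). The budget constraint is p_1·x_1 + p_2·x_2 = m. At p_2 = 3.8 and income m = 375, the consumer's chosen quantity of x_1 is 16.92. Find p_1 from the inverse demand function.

Let x_1' = x_1−6, x_2' = x_2−3. MRS = (1/4)·x_2'/x_1' = p_1/p_2.
Substituting into the budget: x_1* = 6 + 0.2·(m − 6·p_1 − 3·p_2)/p_1, and x_2* = 3 + 0.8·(…)/p_2.
Set x_1* = 16.92 in the demand function and solve for p_1: p_1 = 6.

p_1 = 6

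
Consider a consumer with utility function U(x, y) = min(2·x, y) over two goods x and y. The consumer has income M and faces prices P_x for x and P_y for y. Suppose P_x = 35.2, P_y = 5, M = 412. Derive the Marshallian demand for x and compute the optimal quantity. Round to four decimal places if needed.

Leontief preferences: the optimum is at the kink where x/1 = y/2, i.e. y = 2·x.
Budget: P_x·x + P_y·2·x = M, so (P_x + 2·P_y)·x = M.
Demand: x*(P_x,P_y,M) = M/(P_x + 2·P_y), y* = 2·M/(P_x + 2·P_y).
Here 35.2 + 2·5 = 45.2, giving x* = 9.115.

x* = 9.115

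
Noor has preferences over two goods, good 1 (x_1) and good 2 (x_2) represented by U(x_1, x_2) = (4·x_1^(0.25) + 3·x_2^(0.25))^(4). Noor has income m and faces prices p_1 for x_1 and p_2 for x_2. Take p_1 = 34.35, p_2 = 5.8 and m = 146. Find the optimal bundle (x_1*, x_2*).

x_1* = 1.9035, x_2* = 13.8988

From the CES first-order condition, (4/3)·(x_2/x_1)^(0.75) = p_1/p_2.
Hence x_2/x_1 = ((3/4)·p_1/p_2)^(1/(0.75)), i.e. raised to the 4/3 power.
Substitute x_2 = (x_2/x_1)·x_1 into the budget: x_1* = m/(p_1 + p_2·(x_2/x_1)).
Numerically x_2/x_1 = 7.301521, so x_1* = 146/(34.35 + 5.8·7.301521) = 1.9035 and x_2* = 7.301521·1.9035 = 13.8988.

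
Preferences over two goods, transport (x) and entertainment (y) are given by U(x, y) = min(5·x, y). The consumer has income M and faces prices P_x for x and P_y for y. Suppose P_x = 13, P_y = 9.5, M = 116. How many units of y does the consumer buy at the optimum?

Leontief preferences: the optimum is at the kink where x/1 = y/5, i.e. y = 5·x.
Budget: P_x·x + P_y·5·x = M, so (P_x + 5·P_y)·x = M.
Demand: x*(P_x,P_y,M) = M/(P_x + 5·P_y), y* = 5·M/(P_x + 5·P_y).
Here 13 + 5·9.5 = 60.5, giving y* = 9.5868.

y* = 9.5868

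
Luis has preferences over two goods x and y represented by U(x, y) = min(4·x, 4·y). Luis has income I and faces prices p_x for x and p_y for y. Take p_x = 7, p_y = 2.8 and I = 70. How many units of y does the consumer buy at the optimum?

Leontief preferences: the optimum is at the kink where x/4 = y/4, i.e. y = x.
Budget: p_x·x + p_y·x = I, so (4·p_x + 4·p_y)·x = 4·I.
Demand: x*(p_x,p_y,I) = 4·I/(4·p_x + 4·p_y), y* = 4·I/(4·p_x + 4·p_y).
Here 4·7 + 4·2.8 = 39.2, giving y* = 7.1429.

y* = 7.1429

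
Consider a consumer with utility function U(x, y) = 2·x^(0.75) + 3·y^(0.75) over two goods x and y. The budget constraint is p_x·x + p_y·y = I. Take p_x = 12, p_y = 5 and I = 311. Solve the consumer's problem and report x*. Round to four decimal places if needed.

x* = 0.3651

MU_x ∝ 2·x^(-0.25), MU_y ∝ 3·y^(-0.25), so MRS = (2/3)·(y/x)^(0.25) = p_x/p_y.
Hence y/x = ((3/2)·p_x/p_y)^(1/(0.25)), i.e. raised to the 4 power.
Substitute y = (y/x)·x into the budget: x* = I/(p_x + p_y·(y/x)).
Numerically y/x = 167.9616, so x* = 311/(12 + 5·167.9616) = 0.3651.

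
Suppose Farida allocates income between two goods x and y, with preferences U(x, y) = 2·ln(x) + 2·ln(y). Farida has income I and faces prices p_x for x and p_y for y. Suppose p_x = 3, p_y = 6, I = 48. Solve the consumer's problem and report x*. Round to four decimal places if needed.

At p_x=3, p_y=6, I=48: x* = 0.5·48/3 = 8.

x* = 8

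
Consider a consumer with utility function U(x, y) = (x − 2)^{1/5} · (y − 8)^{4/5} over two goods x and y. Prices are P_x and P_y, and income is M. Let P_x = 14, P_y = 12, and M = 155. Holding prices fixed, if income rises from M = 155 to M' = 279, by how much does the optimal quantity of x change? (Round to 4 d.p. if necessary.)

Δx* = 1.7714

Let x' = x−2, y' = y−8. MRS = (1/4)·y'/x' = P_x/P_y.
After buying the subsistence bundle (2, 8), a share 0.2 of the remaining income goes to x: x* = 2 + 0.2·(M − 2P_x − 8P_y)/P_x.
Discretionary income = 155 − 2·14 − 8·12 = 31; x* = 2 + 0.2·31/14 = 2.4429.
At M' = 279: x* = 4.2143. Change: 4.2143 − 2.4429 = 1.7714.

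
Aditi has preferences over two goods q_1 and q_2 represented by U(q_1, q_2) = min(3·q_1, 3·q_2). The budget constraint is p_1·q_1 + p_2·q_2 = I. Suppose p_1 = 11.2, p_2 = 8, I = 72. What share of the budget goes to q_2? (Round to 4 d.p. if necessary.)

share on q_2 = 0.4167

Leontief preferences: the optimum is at the kink where q_1/3 = q_2/3, i.e. q_2 = q_1.
Budget: p_1·q_1 + p_2·q_1 = I, so (3·p_1 + 3·p_2)·q_1 = 3·I.
Demand: q_1*(p_1,p_2,I) = 3·I/(3·p_1 + 3·p_2), q_2* = 3·I/(3·p_1 + 3·p_2).
Here 3·11.2 + 3·8 = 57.6, giving q_1* = 3.75 and q_2* = 3.75.
Expenditure on q_2: 8·3.75 = 30; share = 0.4167.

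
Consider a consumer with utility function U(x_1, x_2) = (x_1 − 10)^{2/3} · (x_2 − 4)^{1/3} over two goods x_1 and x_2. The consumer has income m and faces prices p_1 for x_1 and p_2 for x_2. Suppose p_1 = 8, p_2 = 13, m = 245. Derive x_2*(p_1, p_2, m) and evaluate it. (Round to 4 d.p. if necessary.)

x_2* = 6.8974

This is Cobb-Douglas in (x_1−10, x_2−4): tangency gives 2/3·p_2·(x_2−4) = 1/3·p_1·(x_1−10).
Substituting into the budget: x_1* = 10 + 2/3·(m − 10·p_1 − 4·p_2)/p_1, and x_2* = 4 + 1/3·(…)/p_2.
Discretionary income = 245 − 10·8 − 4·13 = 113; x_2* = 4 + 1/3·113/13 = 6.8974.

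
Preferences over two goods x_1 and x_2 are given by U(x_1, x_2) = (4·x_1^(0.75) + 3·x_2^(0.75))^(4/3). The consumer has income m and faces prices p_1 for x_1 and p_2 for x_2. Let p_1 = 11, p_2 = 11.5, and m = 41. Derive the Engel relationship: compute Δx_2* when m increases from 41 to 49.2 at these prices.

Δx_2* = 0.1546

Numerically x_2/x_1 = 0.264865, so x_1* = 41/(11 + 11.5·0.264865) = 2.919 and x_2* = 0.264865·2.919 = 0.7731.
At m' = 49.2: x_2* = 0.9278. Change: 0.9278 − 0.7731 = 0.1546.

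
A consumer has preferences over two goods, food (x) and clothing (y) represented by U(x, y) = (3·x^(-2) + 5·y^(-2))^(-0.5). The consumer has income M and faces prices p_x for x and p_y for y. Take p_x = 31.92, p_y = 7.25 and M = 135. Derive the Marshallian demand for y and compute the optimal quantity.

y* = 5.7019

Numerically y/x = 1.943232, so x* = 135/(31.92 + 7.25·1.943232) = 2.9342 and y* = 1.943232·2.9342 = 5.7019.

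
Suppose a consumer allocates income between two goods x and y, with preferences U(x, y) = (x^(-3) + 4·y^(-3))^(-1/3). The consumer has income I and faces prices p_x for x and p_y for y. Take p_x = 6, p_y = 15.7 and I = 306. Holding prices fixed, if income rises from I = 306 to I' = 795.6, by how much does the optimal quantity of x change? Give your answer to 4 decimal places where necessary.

From the CES first-order condition, (1/4)·(y/x)^(4) = p_x/p_y.
Hence y/x = (4·p_x/p_y)^(1/(4)), i.e. raised to the 0.25 power.
With the ratio pinned down, the budget gives x* = I/(p_x + p_y·(y/x)) and y* = (y/x)·x*.
Numerically y/x = 1.111931, so x* = 306/(6 + 15.7·1.111931) = 13.045.
At I' = 795.6: x* = 33.9169. Change: 33.9169 − 13.045 = 20.872.

Δx* = 20.872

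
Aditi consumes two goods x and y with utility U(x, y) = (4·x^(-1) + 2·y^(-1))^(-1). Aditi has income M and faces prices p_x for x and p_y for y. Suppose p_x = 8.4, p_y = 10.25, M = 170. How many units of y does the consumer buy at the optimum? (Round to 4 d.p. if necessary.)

y* = 7.2735

From the CES first-order condition, 2·(y/x)^(2) = p_x/p_y.
Hence y/x = ((1/2)·p_x/p_y)^(1/(2)), i.e. raised to the 0.5 power.
With the ratio pinned down, the budget gives x* = M/(p_x + p_y·(y/x)) and y* = (y/x)·x*.
Numerically y/x = 0.640122, so x* = 170/(8.4 + 10.25·0.640122) = 11.3627 and y* = 0.640122·11.3627 = 7.2735.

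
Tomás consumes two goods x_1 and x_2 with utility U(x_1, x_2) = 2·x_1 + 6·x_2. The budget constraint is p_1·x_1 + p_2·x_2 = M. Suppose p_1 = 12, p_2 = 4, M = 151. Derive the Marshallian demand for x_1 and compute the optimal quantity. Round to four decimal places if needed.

Perfect substitutes: compare marginal utility per dollar. 2/p_1 vs 6/p_2 → 0.1667 vs 1.5.
x_2 gives more utility per dollar, so spend all income on x_2: x_2* = M/p_2, x_1* = 0.
Numerically: x_1* = 0, x_2* = 37.75.

x_1* = 0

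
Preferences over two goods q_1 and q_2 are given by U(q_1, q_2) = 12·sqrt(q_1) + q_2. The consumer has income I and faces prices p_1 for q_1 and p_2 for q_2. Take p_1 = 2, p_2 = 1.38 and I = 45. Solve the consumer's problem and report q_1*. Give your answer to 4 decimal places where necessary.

q_1* = 17.1396

Utility is quasi-linear in q_2; the FOC for q_1 is 6/√q_1 = p_1/p_2.
Thus q_1* = (6·p_2/p_1)² — independent of I — with the rest of income spent on q_2.
Plugging in: q_1* = (6·1.38/2)² = 17.1396.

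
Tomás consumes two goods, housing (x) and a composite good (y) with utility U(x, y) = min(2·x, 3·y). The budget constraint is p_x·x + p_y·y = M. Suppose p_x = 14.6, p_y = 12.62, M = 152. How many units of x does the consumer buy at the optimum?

Leontief preferences: the optimum is at the kink where x/3 = y/2, i.e. y = (2/3)·x.
Budget: p_x·x + p_y·(2/3)·x = M, so (3·p_x + 2·p_y)·x = 3·M.
Demand: x*(p_x,p_y,M) = 3·M/(3·p_x + 2·p_y), y* = 2·M/(3·p_x + 2·p_y).
Here 3·14.6 + 2·12.62 = 69.04, giving x* = 6.6049.

x* = 6.6049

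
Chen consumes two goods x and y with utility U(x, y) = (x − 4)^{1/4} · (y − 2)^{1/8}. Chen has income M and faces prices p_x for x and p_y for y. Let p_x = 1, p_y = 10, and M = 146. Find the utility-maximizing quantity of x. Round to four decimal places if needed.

Let x' = x−4, y' = y−2. MRS = 2·y'/x' = p_x/p_y.
Substituting into the budget: x* = 4 + 2/3·(M − 4·p_x − 2·p_y)/p_x, and y* = 2 + 1/3·(…)/p_y.
Discretionary income = 146 − 4·1 − 2·10 = 122; x* = 4 + 2/3·122/1 = 85.3333.

x* = 85.3333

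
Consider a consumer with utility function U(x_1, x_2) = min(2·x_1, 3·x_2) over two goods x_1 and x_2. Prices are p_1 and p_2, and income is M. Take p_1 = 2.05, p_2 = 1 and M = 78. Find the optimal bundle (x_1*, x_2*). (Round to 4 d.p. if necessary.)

x_1* = 28.7117, x_2* = 19.1411

Leontief preferences: the optimum is at the kink where x_1/3 = x_2/2, i.e. x_2 = (2/3)·x_1.
Budget: p_1·x_1 + p_2·(2/3)·x_1 = M, so (3·p_1 + 2·p_2)·x_1 = 3·M.
Demand: x_1*(p_1,p_2,M) = 3·M/(3·p_1 + 2·p_2), x_2* = 2·M/(3·p_1 + 2·p_2).
Here 3·2.05 + 2·1 = 8.15, giving x_1* = 28.7117 and x_2* = 19.1411.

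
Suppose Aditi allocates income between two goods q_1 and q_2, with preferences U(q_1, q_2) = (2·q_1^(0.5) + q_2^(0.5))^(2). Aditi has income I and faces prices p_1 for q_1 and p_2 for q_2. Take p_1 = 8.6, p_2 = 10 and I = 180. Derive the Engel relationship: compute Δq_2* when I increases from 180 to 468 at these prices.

MU_q_1 ∝ 2·q_1^(-0.5), MU_q_2 ∝ q_2^(-0.5), so MRS = 2·(q_2/q_1)^(0.5) = p_1/p_2.
Solve for the ratio: q_2/q_1 = [(1/2)·p_1/p_2]^(2).
With the ratio pinned down, the budget gives q_1* = I/(p_1 + p_2·(q_2/q_1)) and q_2* = (q_2/q_1)·q_1*.
Numerically q_2/q_1 = 0.1849, so q_1* = 180/(8.6 + 10·0.1849) = 17.2265 and q_2* = 0.1849·17.2265 = 3.1852.
At I' = 468: q_2* = 8.2815. Change: 8.2815 − 3.1852 = 5.0963.

Δq_2* = 5.0963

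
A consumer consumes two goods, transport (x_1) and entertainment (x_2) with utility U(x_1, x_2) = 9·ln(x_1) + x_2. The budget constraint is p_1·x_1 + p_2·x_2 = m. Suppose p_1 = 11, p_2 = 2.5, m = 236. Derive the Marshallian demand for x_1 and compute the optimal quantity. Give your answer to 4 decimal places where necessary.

So x_1*(p_1,p_2) = 9·p_2/p_1, independent of income; and x_2* = (m − 9·p_2)/p_2.
At the given prices: x_1* = 9·2.5/11 = 2.0455.

x_1* = 2.0455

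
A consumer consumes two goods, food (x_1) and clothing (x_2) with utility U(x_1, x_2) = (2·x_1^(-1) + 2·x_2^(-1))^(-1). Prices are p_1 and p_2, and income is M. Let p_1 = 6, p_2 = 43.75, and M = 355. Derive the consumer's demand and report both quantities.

x_1* = 15.9897, x_2* = 5.9214

MRS = MU_x_1/MU_x_2 = (x_2/x_1)^(2). Set equal to p_1/p_2.
Hence x_2/x_1 = (p_1/p_2)^(1/(2)), i.e. raised to the 0.5 power.
With the ratio pinned down, the budget gives x_1* = M/(p_1 + p_2·(x_2/x_1)) and x_2* = (x_2/x_1)·x_1*.
Numerically x_2/x_1 = 0.370328, so x_1* = 355/(6 + 43.75·0.370328) = 15.9897 and x_2* = 0.370328·15.9897 = 5.9214.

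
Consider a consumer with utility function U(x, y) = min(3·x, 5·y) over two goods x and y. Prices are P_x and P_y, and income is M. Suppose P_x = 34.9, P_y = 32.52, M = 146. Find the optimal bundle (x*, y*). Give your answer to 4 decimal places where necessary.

Demand: x*(P_x,P_y,M) = 5·M/(5·P_x + 3·P_y), y* = 3·M/(5·P_x + 3·P_y).
Here 5·34.9 + 3·32.52 = 272.06, giving x* = 2.6832 and y* = 1.6099.

x* = 2.6832, y* = 1.6099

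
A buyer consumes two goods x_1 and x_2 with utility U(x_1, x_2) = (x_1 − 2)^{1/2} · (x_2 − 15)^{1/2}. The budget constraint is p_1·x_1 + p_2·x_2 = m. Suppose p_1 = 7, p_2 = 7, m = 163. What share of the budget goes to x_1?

MRS = (x_2−15)/(x_1−2). Tangency with p_1/p_2 gives x_2−15 = (p_1/p_2)·(x_1−2).
Substituting into the budget: x_1* = 2 + 0.5·(m − 2·p_1 − 15·p_2)/p_1, and x_2* = 15 + 0.5·(…)/p_2.
Discretionary income = 163 − 2·7 − 15·7 = 44; x_1* = 2 + 0.5·44/7 = 5.1429; x_2* = 15 + 0.5·44/7 = 18.1429.
Expenditure on x_1: 7·5.1429 = 36; share = 0.2209.

share on x_1 = 0.2209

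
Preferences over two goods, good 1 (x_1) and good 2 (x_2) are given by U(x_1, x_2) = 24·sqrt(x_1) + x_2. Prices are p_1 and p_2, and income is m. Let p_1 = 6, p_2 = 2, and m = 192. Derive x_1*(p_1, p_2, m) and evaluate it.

Set MRS = p_1/p_2: 12·x_1^(−1/2) = p_1/p_2.
Thus x_1* = (12·p_2/p_1)² — independent of m — with the rest of income spent on x_2.
Plugging in: x_1* = (12·2/6)² = 16.

x_1* = 16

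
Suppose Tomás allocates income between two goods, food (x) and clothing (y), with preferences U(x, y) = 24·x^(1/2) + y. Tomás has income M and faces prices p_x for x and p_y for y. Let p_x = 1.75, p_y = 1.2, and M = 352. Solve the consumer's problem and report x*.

x* = 67.7094

Set MRS = p_x/p_y: 12·x^(−1/2) = p_x/p_y.
Thus x* = (12·p_y/p_x)² — independent of M — with the rest of income spent on y.
Plugging in: x* = (12·1.2/1.75)² = 67.7094.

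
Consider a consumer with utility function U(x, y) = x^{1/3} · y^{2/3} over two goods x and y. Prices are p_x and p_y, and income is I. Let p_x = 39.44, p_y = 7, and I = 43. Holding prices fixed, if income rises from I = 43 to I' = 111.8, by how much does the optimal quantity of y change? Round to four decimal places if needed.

Δy* = 6.5524

The MRS is (1/2)·y/x. Set MRS = p_x/p_y.
Rearranging, p_y·y = 2·p_x·x. Substituting into the budget gives p_x·x·(1 + 2) = I.
Demand: x*(p_x,p_y,I) = 1/3·I/p_x and y* = 2/3·I/p_y.
At p_x=39.44, p_y=7, I=43: y* = 2/3·43/7 = 4.0952.
At I' = 111.8: y* = 10.6476. Change: 10.6476 − 4.0952 = 6.5524.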